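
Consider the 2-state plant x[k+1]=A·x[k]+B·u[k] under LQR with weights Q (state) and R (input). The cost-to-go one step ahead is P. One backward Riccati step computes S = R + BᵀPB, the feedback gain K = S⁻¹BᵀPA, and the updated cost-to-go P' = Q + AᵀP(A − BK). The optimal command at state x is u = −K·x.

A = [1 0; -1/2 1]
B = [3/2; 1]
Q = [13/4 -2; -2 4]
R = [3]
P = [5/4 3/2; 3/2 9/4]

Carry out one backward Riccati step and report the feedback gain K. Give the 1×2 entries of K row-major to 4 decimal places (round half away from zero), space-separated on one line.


0.0896 0.3582

BᵀP = [3.3750 4.5000]
S = R + BᵀPB = [3] + [9.5625] = [12.5625]
BᵀPA = [1.1250 4.5000]
K = S⁻¹·BᵀPA = [0.0896 0.3582]
A−BK = [0.8657 -0.5373; -0.5896 0.6418]
AᵀP(A−BK) = [0.2118 -0.0280; -0.0280 0.6381]
P' = Q + AᵀP(A−BK) = [3.4618 -2.0280; -2.0280 4.6381]
tr(P') = 8.0998


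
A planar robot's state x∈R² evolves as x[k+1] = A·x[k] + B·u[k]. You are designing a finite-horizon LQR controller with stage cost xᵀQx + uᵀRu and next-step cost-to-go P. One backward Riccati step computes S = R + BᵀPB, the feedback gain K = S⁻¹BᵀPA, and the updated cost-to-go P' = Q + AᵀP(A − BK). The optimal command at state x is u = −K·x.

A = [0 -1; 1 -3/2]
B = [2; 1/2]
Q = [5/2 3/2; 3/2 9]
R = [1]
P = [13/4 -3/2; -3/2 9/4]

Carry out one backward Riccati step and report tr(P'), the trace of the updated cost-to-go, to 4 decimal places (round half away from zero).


BᵀP = [5.7500 -1.8750]
S = R + BᵀPB = [1] + [10.5625] = [11.5625]
BᵀPA = [-1.8750 -2.9375]
K = S⁻¹·BᵀPA = [-0.1622 -0.2541]
A−BK = [0.3243 -0.4919; 1.0811 -1.3730]
AᵀP(A−BK) = [1.9459 -2.3514; -2.3514 3.0662]
P' = Q + AᵀP(A−BK) = [4.4459 -0.8514; -0.8514 12.0662]
tr(P') = 16.5122

16.5122


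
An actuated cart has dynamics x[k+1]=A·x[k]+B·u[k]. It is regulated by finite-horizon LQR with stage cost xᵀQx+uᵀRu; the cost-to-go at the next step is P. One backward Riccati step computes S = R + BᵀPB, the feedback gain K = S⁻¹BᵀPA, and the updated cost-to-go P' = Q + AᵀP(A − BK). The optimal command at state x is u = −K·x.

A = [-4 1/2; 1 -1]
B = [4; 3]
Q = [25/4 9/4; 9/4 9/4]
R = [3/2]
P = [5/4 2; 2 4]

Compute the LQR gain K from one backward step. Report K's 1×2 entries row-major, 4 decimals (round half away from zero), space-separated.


BᵀP = [11.0000 20.0000]
S = R + BᵀPB = [3/2] + [104.0000] = [105.5000]
BᵀPA = [-24.0000 -14.5000]
K = S⁻¹·BᵀPA = [-0.2275 -0.1374]
A−BK = [-3.0900 1.0498; 1.6825 -0.5877]
AᵀP(A−BK) = [2.5403 -0.7986; -0.7986 0.3196]
P' = Q + AᵀP(A−BK) = [8.7903 1.4514; 1.4514 2.5696]
tr(P') = 11.3599

-0.2275 -0.1374


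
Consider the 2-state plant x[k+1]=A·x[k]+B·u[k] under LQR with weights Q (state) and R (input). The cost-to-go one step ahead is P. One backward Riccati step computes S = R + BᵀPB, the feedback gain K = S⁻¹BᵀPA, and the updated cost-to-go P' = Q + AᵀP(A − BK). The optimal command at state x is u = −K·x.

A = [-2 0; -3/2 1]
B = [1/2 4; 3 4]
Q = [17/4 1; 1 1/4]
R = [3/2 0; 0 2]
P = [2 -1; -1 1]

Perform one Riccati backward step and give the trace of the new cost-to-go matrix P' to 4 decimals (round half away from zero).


5.2241

BᵀP = [-2.0000 2.5000; 4.0000 0.0000]
S = R + BᵀPB = [3/2 0; 0 2] + [6.5000 2.0000; 2.0000 16.0000] = [8.0000 2.0000; 2.0000 18.0000]
BᵀPA = [0.2500 2.5000; -8.0000 0.0000]
K = S⁻¹·BᵀPA = [0.1464 0.3214; -0.4607 -0.0357]
A−BK = [-0.2304 -0.0179; -0.0964 0.1786]
AᵀP(A−BK) = [0.5277 0.1339; 0.1339 0.1964]
P' = Q + AᵀP(A−BK) = [4.7777 1.1339; 1.1339 0.4464]
tr(P') = 5.2241


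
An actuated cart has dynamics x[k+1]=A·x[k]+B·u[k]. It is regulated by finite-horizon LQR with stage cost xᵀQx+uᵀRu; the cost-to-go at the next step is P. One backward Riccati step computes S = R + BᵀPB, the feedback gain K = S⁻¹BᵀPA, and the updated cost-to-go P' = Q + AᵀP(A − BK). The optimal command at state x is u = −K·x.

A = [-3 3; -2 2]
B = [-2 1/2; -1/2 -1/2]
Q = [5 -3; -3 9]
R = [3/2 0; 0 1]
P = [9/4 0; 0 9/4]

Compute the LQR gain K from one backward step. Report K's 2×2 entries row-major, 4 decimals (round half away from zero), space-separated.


1.5281 -1.5281 0.6841 -0.6841

BᵀP = [-4.5000 -1.1250; 1.1250 -1.1250]
S = R + BᵀPB = [3/2 0; 0 1] + [9.5625 -1.6875; -1.6875 1.1250] = [11.0625 -1.6875; -1.6875 2.1250]
BᵀPA = [15.7500 -15.7500; -1.1250 1.1250]
K = S⁻¹·BᵀPA = [1.5281 -1.5281; 0.6841 -0.6841]
A−BK = [-0.2859 0.2859; -0.8939 0.8939]
AᵀP(A−BK) = [5.9524 -5.9524; -5.9524 5.9524]
P' = Q + AᵀP(A−BK) = [10.9524 -8.9524; -8.9524 14.9524]
tr(P') = 25.9047


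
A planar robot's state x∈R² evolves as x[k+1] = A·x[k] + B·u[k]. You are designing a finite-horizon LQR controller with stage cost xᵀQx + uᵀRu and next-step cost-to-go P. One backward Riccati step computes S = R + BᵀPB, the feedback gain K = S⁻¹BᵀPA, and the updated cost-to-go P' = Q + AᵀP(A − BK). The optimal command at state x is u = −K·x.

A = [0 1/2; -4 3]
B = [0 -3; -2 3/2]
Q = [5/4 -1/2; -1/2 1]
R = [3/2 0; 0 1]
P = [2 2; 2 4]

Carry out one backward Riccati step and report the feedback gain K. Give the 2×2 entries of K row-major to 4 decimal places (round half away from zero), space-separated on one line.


BᵀP = [-4.0000 -8.0000; -3.0000 0.0000]
S = R + BᵀPB = [3/2 0; 0 1] + [16.0000 0.0000; 0.0000 9.0000] = [17.5000 0.0000; 0.0000 10.0000]
BᵀPA = [32.0000 -26.0000; 0.0000 -1.5000]
K = S⁻¹·BᵀPA = [1.8286 -1.4857; 0.0000 -0.1500]
A−BK = [0.0000 0.0500; -0.3429 0.2536]
AᵀP(A−BK) = [5.4857 -4.4571; -4.4571 3.6464]
P' = Q + AᵀP(A−BK) = [6.7357 -4.9571; -4.9571 4.6464]
tr(P') = 11.3821

1.8286 -1.4857 0.0000 -0.1500


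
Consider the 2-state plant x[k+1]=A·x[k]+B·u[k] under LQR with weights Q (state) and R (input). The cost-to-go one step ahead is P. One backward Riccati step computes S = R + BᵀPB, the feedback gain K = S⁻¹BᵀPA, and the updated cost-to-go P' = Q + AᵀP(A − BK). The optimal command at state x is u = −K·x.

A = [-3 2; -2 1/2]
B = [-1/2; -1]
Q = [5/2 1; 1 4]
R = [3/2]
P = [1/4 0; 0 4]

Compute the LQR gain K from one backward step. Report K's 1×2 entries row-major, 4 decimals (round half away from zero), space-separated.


1.5056 -0.4045

BᵀP = [-0.1250 -4.0000]
S = R + BᵀPB = [3/2] + [4.0625] = [5.5625]
BᵀPA = [8.3750 -2.2500]
K = S⁻¹·BᵀPA = [1.5056 -0.4045]
A−BK = [-2.2472 1.7978; -0.4944 0.0955]
AᵀP(A−BK) = [5.6404 -2.1124; -2.1124 1.0899]
P' = Q + AᵀP(A−BK) = [8.1404 -1.1124; -1.1124 5.0899]
tr(P') = 13.2303


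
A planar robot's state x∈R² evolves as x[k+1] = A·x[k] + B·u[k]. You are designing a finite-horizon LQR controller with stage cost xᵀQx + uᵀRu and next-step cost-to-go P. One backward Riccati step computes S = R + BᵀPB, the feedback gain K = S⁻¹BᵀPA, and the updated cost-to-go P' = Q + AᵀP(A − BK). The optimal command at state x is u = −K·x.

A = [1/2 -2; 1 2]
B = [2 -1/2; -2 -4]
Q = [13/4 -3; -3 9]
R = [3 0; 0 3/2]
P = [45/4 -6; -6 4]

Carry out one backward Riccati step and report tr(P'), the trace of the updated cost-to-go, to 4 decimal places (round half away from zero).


BᵀP = [34.5000 -20.0000; 18.3750 -13.0000]
S = R + BᵀPB = [3 0; 0 3/2] + [109.0000 62.7500; 62.7500 42.8125] = [112.0000 62.7500; 62.7500 44.3125]
BᵀPA = [-2.7500 -109.0000; -3.8125 -62.7500]
K = S⁻¹·BᵀPA = [0.1145 -0.8704; -0.2481 -0.1836]
A−BK = [0.1470 -0.3511; 0.2364 -0.4750]
AᵀP(A−BK) = [0.1813 -0.3434; -0.3434 2.6111]
P' = Q + AᵀP(A−BK) = [3.4313 -3.3434; -3.3434 11.6111]
tr(P') = 15.0424

15.0424


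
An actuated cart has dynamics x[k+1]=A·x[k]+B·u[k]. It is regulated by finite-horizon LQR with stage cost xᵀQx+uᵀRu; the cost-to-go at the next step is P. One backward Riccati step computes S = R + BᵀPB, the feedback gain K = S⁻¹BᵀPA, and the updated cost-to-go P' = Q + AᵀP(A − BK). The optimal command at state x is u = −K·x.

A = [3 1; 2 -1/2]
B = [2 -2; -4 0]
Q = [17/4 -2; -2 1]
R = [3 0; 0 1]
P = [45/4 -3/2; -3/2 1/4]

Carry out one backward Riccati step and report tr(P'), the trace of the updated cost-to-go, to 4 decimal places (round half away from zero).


BᵀP = [28.5000 -4.0000; -22.5000 3.0000]
S = R + BᵀPB = [3 0; 0 1] + [73.0000 -57.0000; -57.0000 45.0000] = [76.0000 -57.0000; -57.0000 46.0000]
BᵀPA = [77.5000 30.5000; -61.5000 -24.0000]
K = S⁻¹·BᵀPA = [0.2409 0.1417; -1.0385 -0.3462]
A−BK = [0.4413 0.0243; 2.9636 0.0668]
AᵀP(A−BK) = [1.7156 0.4798; 0.4798 0.1829]
P' = Q + AᵀP(A−BK) = [5.9656 -1.5202; -1.5202 1.1829]
tr(P') = 7.1485

7.1485


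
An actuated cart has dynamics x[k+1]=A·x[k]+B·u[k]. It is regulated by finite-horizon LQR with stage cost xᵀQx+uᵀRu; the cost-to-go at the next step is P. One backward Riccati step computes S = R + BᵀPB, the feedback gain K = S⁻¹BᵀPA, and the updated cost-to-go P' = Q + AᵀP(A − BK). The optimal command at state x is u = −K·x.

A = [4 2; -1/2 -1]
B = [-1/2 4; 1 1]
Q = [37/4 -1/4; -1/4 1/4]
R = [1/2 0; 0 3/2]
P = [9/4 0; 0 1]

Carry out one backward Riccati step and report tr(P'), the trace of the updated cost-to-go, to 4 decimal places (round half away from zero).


12.0425

BᵀP = [-1.1250 1.0000; 9.0000 1.0000]
S = R + BᵀPB = [1/2 0; 0 3/2] + [1.5625 -3.5000; -3.5000 37.0000] = [2.0625 -3.5000; -3.5000 38.5000]
BᵀPA = [-5.0000 -3.2500; 35.5000 17.0000]
K = S⁻¹·BᵀPA = [-1.0163 -0.9772; 0.8297 0.3527]
A−BK = [0.1731 0.1005; -0.3134 -0.3755]
AᵀP(A−BK) = [1.7146 1.0924; 1.0924 0.8278]
P' = Q + AᵀP(A−BK) = [10.9646 0.8424; 0.8424 1.0778]
tr(P') = 12.0425


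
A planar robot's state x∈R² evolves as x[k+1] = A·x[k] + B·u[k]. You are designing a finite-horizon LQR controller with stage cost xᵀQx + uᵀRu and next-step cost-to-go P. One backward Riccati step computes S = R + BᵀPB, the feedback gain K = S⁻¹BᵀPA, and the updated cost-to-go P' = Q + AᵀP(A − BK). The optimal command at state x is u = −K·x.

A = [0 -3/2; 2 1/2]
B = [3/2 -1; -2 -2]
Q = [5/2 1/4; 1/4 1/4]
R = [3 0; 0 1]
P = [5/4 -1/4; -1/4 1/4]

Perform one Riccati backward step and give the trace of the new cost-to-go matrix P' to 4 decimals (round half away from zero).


BᵀP = [2.3750 -0.8750; -0.7500 -0.2500]
S = R + BᵀPB = [3 0; 0 1] + [5.3125 -0.6250; -0.6250 1.2500] = [8.3125 -0.6250; -0.6250 2.2500]
BᵀPA = [-1.7500 -4.0000; -0.5000 1.0000]
K = S⁻¹·BᵀPA = [-0.2321 -0.4573; -0.2867 0.3174]
A−BK = [0.0614 -0.4966; 0.9625 0.2201]
AᵀP(A−BK) = [0.4505 0.3584; 0.3584 1.1032]
P' = Q + AᵀP(A−BK) = [2.9505 0.6084; 0.6084 1.3532]
tr(P') = 4.3038

4.3038


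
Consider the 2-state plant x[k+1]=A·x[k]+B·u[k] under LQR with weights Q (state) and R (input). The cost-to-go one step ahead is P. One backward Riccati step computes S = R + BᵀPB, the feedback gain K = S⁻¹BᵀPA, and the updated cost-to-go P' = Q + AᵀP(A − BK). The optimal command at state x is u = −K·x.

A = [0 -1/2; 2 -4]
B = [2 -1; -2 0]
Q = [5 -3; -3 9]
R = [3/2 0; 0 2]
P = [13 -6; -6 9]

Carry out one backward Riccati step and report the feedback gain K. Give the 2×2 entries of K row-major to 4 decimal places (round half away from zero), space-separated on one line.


-0.7179 1.3743 -1.0186 2.3149

BᵀP = [38.0000 -30.0000; -13.0000 6.0000]
S = R + BᵀPB = [3/2 0; 0 2] + [136.0000 -38.0000; -38.0000 13.0000] = [137.5000 -38.0000; -38.0000 15.0000]
BᵀPA = [-60.0000 101.0000; 12.0000 -17.5000]
K = S⁻¹·BᵀPA = [-0.7179 1.3743; -1.0186 2.3149]
A−BK = [0.4171 -0.9337; 0.5643 -1.2514]
AᵀP(A−BK) = [5.1512 -11.3209; -11.3209 24.9568]
P' = Q + AᵀP(A−BK) = [10.1512 -14.3209; -14.3209 33.9568]
tr(P') = 44.1079


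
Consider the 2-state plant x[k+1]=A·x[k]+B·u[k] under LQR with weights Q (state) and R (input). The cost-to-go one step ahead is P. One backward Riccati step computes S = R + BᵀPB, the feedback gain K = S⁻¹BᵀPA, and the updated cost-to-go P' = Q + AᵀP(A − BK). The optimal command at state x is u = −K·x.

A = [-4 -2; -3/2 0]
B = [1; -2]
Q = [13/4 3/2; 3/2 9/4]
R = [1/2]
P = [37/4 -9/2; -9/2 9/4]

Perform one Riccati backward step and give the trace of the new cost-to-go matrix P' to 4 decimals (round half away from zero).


8.9775

BᵀP = [18.2500 -9.0000]
S = R + BᵀPB = [1/2] + [36.2500] = [36.7500]
BᵀPA = [-59.5000 -36.5000]
K = S⁻¹·BᵀPA = [-1.6190 -0.9932]
A−BK = [-2.3810 -1.0068; -4.7381 -1.9864]
AᵀP(A−BK) = [2.7292 1.4048; 1.4048 0.7483]
P' = Q + AᵀP(A−BK) = [5.9792 2.9048; 2.9048 2.9983]
tr(P') = 8.9775


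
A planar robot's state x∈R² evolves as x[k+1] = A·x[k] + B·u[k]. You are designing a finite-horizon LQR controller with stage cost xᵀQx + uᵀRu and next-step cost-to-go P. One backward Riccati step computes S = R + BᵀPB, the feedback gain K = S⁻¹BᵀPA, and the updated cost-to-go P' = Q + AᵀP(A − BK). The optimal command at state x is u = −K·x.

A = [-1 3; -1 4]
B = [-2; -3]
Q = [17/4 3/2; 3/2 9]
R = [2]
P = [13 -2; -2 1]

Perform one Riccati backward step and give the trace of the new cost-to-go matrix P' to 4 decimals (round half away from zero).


18.5833

BᵀP = [-20.0000 1.0000]
S = R + BᵀPB = [2] + [37.0000] = [39.0000]
BᵀPA = [19.0000 -56.0000]
K = S⁻¹·BᵀPA = [0.4872 -1.4359]
A−BK = [-0.0256 0.1282; 0.4615 -0.3077]
AᵀP(A−BK) = [0.7436 -1.7179; -1.7179 4.5897]
P' = Q + AᵀP(A−BK) = [4.9936 -0.2179; -0.2179 13.5897]
tr(P') = 18.5833


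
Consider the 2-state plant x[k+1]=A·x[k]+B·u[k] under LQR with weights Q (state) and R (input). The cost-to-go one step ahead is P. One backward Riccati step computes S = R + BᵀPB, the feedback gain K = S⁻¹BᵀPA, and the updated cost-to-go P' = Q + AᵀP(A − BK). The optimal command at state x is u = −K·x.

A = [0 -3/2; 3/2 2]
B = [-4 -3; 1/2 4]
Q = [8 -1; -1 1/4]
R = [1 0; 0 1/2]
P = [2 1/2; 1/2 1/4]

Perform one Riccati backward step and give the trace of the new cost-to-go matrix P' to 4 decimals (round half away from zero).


BᵀP = [-7.7500 -1.8750; -4.0000 -0.5000]
S = R + BᵀPB = [1 0; 0 1/2] + [30.0625 15.7500; 15.7500 10.0000] = [31.0625 15.7500; 15.7500 10.5000]
BᵀPA = [-2.8125 7.8750; -0.7500 5.0000]
K = S⁻¹·BᵀPA = [-0.2269 0.0504; 0.2689 0.4006]
A−BK = [-0.1008 -0.0966; 0.5378 0.3725]
AᵀP(A−BK) = [0.1261 0.0672; 0.0672 0.1001]
P' = Q + AᵀP(A−BK) = [8.1261 -0.9328; -0.9328 0.3501]
tr(P') = 8.4762

8.4762


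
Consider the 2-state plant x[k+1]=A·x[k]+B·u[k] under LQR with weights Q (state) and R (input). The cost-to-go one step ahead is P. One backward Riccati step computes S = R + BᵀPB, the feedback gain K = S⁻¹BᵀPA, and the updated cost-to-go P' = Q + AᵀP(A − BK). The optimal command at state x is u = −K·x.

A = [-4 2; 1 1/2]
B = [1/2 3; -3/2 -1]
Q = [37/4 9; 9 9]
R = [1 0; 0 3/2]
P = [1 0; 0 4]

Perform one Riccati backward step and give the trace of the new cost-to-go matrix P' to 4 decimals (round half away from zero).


21.8806

BᵀP = [0.5000 -6.0000; 3.0000 -4.0000]
S = R + BᵀPB = [1 0; 0 3/2] + [9.2500 7.5000; 7.5000 13.0000] = [10.2500 7.5000; 7.5000 14.5000]
BᵀPA = [-8.0000 -2.0000; -16.0000 4.0000]
K = S⁻¹·BᵀPA = [0.0433 -0.6387; -1.1258 0.6062]
A−BK = [-0.6441 0.5007; -0.0609 0.1482]
AᵀP(A−BK) = [2.3329 -1.4100; -1.4100 1.2977]
P' = Q + AᵀP(A−BK) = [11.5829 7.5900; 7.5900 10.2977]
tr(P') = 21.8806


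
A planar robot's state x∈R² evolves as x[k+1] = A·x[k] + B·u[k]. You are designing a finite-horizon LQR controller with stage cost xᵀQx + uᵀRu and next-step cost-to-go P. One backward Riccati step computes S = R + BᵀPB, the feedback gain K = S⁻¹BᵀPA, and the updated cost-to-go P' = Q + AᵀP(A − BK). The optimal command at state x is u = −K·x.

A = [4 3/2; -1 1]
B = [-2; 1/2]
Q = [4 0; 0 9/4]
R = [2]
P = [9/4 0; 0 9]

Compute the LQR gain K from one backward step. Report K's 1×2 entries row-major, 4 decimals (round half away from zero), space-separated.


BᵀP = [-4.5000 4.5000]
S = R + BᵀPB = [2] + [11.2500] = [13.2500]
BᵀPA = [-22.5000 -2.2500]
K = S⁻¹·BᵀPA = [-1.6981 -0.1698]
A−BK = [0.6038 1.1604; -0.1509 1.0849]
AᵀP(A−BK) = [6.7925 0.6792; 0.6792 13.6804]
P' = Q + AᵀP(A−BK) = [10.7925 0.6792; 0.6792 15.9304]
tr(P') = 26.7229

-1.6981 -0.1698


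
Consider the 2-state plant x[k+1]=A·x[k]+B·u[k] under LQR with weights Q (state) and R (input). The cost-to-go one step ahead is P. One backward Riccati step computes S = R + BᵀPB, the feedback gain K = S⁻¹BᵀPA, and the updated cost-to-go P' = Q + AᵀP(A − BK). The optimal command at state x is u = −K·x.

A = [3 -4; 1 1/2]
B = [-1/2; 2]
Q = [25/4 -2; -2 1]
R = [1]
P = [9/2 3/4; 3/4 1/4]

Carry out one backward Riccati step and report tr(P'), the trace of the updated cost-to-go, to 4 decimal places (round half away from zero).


113.0120

BᵀP = [-0.7500 0.1250]
S = R + BᵀPB = [1] + [0.6250] = [1.6250]
BᵀPA = [-2.1250 3.0625]
K = S⁻¹·BᵀPA = [-1.3077 1.8846]
A−BK = [2.3462 -3.0577; 3.6154 -3.2692]
AᵀP(A−BK) = [42.4712 -51.7452; -51.7452 63.2909]
P' = Q + AᵀP(A−BK) = [48.7212 -53.7452; -53.7452 64.2909]
tr(P') = 113.0120


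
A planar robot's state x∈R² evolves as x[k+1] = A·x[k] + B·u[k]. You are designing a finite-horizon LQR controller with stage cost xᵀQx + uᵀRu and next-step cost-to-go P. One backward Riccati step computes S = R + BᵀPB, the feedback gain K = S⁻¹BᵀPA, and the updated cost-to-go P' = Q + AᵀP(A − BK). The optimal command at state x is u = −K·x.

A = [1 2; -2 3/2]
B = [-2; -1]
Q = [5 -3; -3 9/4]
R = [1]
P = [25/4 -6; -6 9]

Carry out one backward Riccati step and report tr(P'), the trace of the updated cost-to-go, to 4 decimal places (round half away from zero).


BᵀP = [-6.5000 3.0000]
S = R + BᵀPB = [1] + [10.0000] = [11.0000]
BᵀPA = [-12.5000 -8.5000]
K = S⁻¹·BᵀPA = [-1.1364 -0.7727]
A−BK = [-1.2727 0.4545; -3.1364 0.7273]
AᵀP(A−BK) = [52.0455 -9.1591; -9.1591 2.6818]
P' = Q + AᵀP(A−BK) = [57.0455 -12.1591; -12.1591 4.9318]
tr(P') = 61.9773

61.9773


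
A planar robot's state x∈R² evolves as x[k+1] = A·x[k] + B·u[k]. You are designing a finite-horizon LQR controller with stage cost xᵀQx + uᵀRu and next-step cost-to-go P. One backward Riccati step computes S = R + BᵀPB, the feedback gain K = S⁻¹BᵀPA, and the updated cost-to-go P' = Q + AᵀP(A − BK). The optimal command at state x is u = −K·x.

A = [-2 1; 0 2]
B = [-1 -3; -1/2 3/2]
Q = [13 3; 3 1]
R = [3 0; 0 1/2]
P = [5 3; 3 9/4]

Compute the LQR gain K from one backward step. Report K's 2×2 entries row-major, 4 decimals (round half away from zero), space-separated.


0.2809 -0.6091 0.7325 -0.5789

BᵀP = [-6.5000 -4.1250; -10.5000 -5.6250]
S = R + BᵀPB = [3 0; 0 1/2] + [8.5625 13.3125; 13.3125 23.0625] = [11.5625 13.3125; 13.3125 23.5625]
BᵀPA = [13.0000 -14.7500; 21.0000 -21.7500]
K = S⁻¹·BᵀPA = [0.2809 -0.6091; 0.7325 -0.5789]
A−BK = [0.4785 -1.3459; -0.9583 2.5638]
AᵀP(A−BK) = [0.9649 -1.9239; -1.9239 4.4237]
P' = Q + AᵀP(A−BK) = [13.9649 1.0761; 1.0761 5.4237]
tr(P') = 19.3886


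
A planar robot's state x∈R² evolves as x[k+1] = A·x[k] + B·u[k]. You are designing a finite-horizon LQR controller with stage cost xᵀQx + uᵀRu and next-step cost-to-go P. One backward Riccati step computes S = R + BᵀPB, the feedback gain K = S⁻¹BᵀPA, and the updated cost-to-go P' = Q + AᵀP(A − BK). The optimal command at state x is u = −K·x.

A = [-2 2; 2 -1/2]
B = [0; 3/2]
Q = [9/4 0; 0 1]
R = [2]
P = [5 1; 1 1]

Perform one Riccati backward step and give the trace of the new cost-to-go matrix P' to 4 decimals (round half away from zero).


BᵀP = [1.5000 1.5000]
S = R + BᵀPB = [2] + [2.2500] = [4.2500]
BᵀPA = [0.0000 2.2500]
K = S⁻¹·BᵀPA = [0.0000 0.5294]
A−BK = [-2.0000 2.0000; 2.0000 -1.2941]
AᵀP(A−BK) = [16.0000 -16.0000; -16.0000 17.0588]
P' = Q + AᵀP(A−BK) = [18.2500 -16.0000; -16.0000 18.0588]
tr(P') = 36.3088

36.3088


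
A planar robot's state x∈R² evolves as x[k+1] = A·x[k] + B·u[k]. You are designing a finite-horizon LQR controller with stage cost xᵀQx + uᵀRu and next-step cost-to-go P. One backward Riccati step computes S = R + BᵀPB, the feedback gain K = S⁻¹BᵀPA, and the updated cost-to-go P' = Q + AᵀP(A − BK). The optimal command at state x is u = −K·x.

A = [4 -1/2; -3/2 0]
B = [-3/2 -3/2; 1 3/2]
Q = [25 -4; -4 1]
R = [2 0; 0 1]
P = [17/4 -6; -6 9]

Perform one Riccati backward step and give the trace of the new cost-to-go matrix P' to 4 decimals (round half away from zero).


BᵀP = [-12.3750 18.0000; -15.3750 22.5000]
S = R + BᵀPB = [2 0; 0 1] + [36.5625 45.5625; 45.5625 56.8125] = [38.5625 45.5625; 45.5625 57.8125]
BᵀPA = [-76.5000 6.1875; -95.2500 7.6875]
K = S⁻¹·BᵀPA = [-0.5398 0.0486; -1.2222 0.0947]
A−BK = [1.3571 -0.2851; 0.8730 -0.1906]
AᵀP(A−BK) = [2.5459 -0.2647; -0.2647 0.0340]
P' = Q + AᵀP(A−BK) = [27.5459 -4.2647; -4.2647 1.0340]
tr(P') = 28.5799

28.5799


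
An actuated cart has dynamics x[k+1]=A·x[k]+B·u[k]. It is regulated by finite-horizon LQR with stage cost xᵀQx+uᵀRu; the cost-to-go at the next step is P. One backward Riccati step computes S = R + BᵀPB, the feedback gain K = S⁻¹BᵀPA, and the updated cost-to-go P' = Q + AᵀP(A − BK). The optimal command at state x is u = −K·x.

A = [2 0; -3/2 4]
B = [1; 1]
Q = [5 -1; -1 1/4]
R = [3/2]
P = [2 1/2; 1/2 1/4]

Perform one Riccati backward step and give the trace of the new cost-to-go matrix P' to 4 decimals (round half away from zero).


BᵀP = [2.5000 0.7500]
S = R + BᵀPB = [3/2] + [3.2500] = [4.7500]
BᵀPA = [3.8750 3.0000]
K = S⁻¹·BᵀPA = [0.8158 0.6316]
A−BK = [1.1842 -0.6316; -2.3158 3.3684]
AᵀP(A−BK) = [2.4013 0.0526; 0.0526 2.1053]
P' = Q + AᵀP(A−BK) = [7.4013 -0.9474; -0.9474 2.3553]
tr(P') = 9.7566

9.7566


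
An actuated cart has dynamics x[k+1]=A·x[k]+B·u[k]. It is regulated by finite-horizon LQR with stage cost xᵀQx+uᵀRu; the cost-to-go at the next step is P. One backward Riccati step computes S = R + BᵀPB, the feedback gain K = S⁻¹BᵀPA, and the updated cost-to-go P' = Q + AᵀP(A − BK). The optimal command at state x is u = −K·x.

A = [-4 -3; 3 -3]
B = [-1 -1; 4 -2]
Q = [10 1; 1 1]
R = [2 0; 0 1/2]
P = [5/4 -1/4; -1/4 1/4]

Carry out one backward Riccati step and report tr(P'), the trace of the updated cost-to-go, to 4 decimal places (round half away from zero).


20.3953

BᵀP = [-2.2500 1.2500; -0.7500 -0.2500]
S = R + BᵀPB = [2 0; 0 1/2] + [7.2500 -0.2500; -0.2500 1.2500] = [9.2500 -0.2500; -0.2500 1.7500]
BᵀPA = [12.7500 3.0000; 2.2500 3.0000]
K = S⁻¹·BᵀPA = [1.4186 0.3721; 1.4884 1.7674]
A−BK = [-1.0930 -0.8605; 0.3023 -0.9535]
AᵀP(A−BK) = [6.8140 3.2791; 3.2791 2.5814]
P' = Q + AᵀP(A−BK) = [16.8140 4.2791; 4.2791 3.5814]
tr(P') = 20.3953


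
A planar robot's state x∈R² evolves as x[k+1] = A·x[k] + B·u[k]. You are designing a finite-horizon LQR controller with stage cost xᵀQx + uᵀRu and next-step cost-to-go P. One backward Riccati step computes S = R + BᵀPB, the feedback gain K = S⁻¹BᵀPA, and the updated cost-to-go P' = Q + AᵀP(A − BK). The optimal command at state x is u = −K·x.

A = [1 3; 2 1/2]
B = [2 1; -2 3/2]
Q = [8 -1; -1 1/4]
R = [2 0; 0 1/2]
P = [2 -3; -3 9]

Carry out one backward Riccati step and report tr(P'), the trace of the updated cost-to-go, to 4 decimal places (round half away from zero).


10.7360

BᵀP = [10.0000 -24.0000; -2.5000 10.5000]
S = R + BᵀPB = [2 0; 0 1/2] + [68.0000 -26.0000; -26.0000 13.2500] = [70.0000 -26.0000; -26.0000 13.7500]
BᵀPA = [-38.0000 18.0000; 18.5000 -2.2500]
K = S⁻¹·BᵀPA = [-0.1449 0.6597; 1.0716 1.0838]
A−BK = [0.2182 0.5969; 0.1030 0.1937]
AᵀP(A−BK) = [0.6719 0.5183; 0.5183 1.8141]
P' = Q + AᵀP(A−BK) = [8.6719 -0.4817; -0.4817 2.0641]
tr(P') = 10.7360


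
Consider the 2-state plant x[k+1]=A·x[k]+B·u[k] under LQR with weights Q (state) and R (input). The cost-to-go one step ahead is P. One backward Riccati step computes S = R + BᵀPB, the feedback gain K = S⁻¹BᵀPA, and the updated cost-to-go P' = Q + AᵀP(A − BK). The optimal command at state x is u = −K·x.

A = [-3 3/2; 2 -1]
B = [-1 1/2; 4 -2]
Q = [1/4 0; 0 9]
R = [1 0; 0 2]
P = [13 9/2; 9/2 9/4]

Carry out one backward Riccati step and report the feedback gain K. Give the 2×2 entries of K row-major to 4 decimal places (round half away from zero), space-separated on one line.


BᵀP = [5.0000 4.5000; -2.5000 -2.2500]
S = R + BᵀPB = [1 0; 0 2] + [13.0000 -6.5000; -6.5000 3.2500] = [14.0000 -6.5000; -6.5000 5.2500]
BᵀPA = [-6.0000 3.0000; 3.0000 -1.5000]
K = S⁻¹·BᵀPA = [-0.3840 0.1920; 0.0960 -0.0480]
A−BK = [-3.4320 1.7160; 3.7280 -1.8640]
AᵀP(A−BK) = [69.4080 -34.7040; -34.7040 17.3520]
P' = Q + AᵀP(A−BK) = [69.6580 -34.7040; -34.7040 26.3520]
tr(P') = 96.0100

-0.3840 0.1920 0.0960 -0.0480


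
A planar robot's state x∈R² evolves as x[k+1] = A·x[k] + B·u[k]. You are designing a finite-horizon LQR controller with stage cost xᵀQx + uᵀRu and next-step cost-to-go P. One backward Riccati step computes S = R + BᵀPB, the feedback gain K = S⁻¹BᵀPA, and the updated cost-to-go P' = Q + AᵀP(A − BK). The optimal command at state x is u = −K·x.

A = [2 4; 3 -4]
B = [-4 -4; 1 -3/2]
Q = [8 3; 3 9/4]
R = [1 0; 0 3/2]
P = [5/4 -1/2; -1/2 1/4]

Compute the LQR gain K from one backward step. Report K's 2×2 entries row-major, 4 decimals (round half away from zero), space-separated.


BᵀP = [-5.5000 2.2500; -4.2500 1.6250]
S = R + BᵀPB = [1 0; 0 3/2] + [24.2500 18.6250; 18.6250 14.5625] = [25.2500 18.6250; 18.6250 16.0625]
BᵀPA = [-4.2500 -31.0000; -3.6250 -23.5000]
K = S⁻¹·BᵀPA = [-0.0128 -1.0266; -0.2109 -0.2726]
A−BK = [1.1054 -1.1970; 2.6965 -3.3823]
AᵀP(A−BK) = [0.4313 -0.3514; -0.3514 1.7678]
P' = Q + AᵀP(A−BK) = [8.4313 2.6486; 2.6486 4.0178]
tr(P') = 12.4491

-0.0128 -1.0266 -0.2109 -0.2726


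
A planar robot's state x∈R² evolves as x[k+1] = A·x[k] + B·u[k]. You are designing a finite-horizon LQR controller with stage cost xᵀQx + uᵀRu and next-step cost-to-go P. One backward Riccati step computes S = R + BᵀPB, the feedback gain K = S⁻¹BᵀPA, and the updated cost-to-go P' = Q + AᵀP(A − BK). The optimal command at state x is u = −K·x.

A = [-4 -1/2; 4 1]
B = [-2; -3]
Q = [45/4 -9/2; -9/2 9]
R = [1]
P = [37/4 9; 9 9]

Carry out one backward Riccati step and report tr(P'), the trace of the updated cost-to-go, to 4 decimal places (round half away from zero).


24.3640

BᵀP = [-45.5000 -45.0000]
S = R + BᵀPB = [1] + [226.0000] = [227.0000]
BᵀPA = [2.0000 -22.2500]
K = S⁻¹·BᵀPA = [0.0088 -0.0980]
A−BK = [-3.9824 -0.6960; 4.0264 0.7059]
AᵀP(A−BK) = [3.9824 0.6960; 0.6960 0.1316]
P' = Q + AᵀP(A−BK) = [15.2324 -3.8040; -3.8040 9.1316]
tr(P') = 24.3640


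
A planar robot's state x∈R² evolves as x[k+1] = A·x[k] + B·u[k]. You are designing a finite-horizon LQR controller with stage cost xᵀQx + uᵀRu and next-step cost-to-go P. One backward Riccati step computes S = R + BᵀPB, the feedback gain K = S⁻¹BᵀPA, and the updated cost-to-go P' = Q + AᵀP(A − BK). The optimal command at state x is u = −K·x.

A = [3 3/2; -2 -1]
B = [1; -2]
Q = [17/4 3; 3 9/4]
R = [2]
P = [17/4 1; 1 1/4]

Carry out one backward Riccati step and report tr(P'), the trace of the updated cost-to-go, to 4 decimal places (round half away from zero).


BᵀP = [2.2500 0.5000]
S = R + BᵀPB = [2] + [1.2500] = [3.2500]
BᵀPA = [5.7500 2.8750]
K = S⁻¹·BᵀPA = [1.7692 0.8846]
A−BK = [1.2308 0.6154; 1.5385 0.7692]
AᵀP(A−BK) = [17.0769 8.5385; 8.5385 4.2692]
P' = Q + AᵀP(A−BK) = [21.3269 11.5385; 11.5385 6.5192]
tr(P') = 27.8462

27.8462


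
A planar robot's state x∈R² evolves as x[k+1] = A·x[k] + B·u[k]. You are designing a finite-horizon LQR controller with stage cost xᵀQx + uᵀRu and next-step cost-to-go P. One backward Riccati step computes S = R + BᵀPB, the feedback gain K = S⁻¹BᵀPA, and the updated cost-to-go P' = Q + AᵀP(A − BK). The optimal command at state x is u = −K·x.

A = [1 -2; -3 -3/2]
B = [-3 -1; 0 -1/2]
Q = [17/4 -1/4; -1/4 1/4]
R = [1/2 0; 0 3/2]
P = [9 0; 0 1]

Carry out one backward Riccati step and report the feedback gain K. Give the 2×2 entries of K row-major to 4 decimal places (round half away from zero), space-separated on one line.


-0.5964 0.5047 0.8003 0.4766

BᵀP = [-27.0000 0.0000; -9.0000 -0.5000]
S = R + BᵀPB = [1/2 0; 0 3/2] + [81.0000 27.0000; 27.0000 9.2500] = [81.5000 27.0000; 27.0000 10.7500]
BᵀPA = [-27.0000 54.0000; -7.5000 18.7500]
K = S⁻¹·BᵀPA = [-0.5964 0.5047; 0.8003 0.4766]
A−BK = [0.0110 -0.0093; -2.5998 -1.2617]
AᵀP(A−BK) = [7.8989 3.7009; 3.7009 2.0607]
P' = Q + AᵀP(A−BK) = [12.1489 3.4509; 3.4509 2.3107]
tr(P') = 14.4596


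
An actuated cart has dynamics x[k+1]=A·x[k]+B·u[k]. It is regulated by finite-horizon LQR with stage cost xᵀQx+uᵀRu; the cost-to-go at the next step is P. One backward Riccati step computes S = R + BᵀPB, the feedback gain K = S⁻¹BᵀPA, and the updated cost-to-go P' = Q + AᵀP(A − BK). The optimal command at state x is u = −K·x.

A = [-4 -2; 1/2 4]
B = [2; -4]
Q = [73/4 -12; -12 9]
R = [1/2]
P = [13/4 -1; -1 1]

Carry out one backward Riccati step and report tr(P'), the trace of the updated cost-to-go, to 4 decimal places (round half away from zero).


39.4890

BᵀP = [10.5000 -6.0000]
S = R + BᵀPB = [1/2] + [45.0000] = [45.5000]
BᵀPA = [-45.0000 -45.0000]
K = S⁻¹·BᵀPA = [-0.9890 -0.9890]
A−BK = [-2.0220 -0.0220; -3.4560 0.0440]
AᵀP(A−BK) = [11.7445 0.4945; 0.4945 0.4945]
P' = Q + AᵀP(A−BK) = [29.9945 -11.5055; -11.5055 9.4945]
tr(P') = 39.4890


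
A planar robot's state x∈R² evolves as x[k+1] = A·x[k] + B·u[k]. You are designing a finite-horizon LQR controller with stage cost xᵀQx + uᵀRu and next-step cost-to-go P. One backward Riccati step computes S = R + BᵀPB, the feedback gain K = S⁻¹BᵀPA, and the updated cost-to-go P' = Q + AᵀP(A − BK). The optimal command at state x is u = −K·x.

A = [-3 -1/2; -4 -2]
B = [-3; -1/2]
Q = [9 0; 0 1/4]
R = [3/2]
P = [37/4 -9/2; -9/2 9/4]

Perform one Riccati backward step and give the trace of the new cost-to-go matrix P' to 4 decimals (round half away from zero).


BᵀP = [-25.5000 12.3750]
S = R + BᵀPB = [3/2] + [70.3125] = [71.8125]
BᵀPA = [27.0000 -12.0000]
K = S⁻¹·BᵀPA = [0.3760 -0.1671]
A−BK = [-1.8721 -1.0013; -3.8120 -2.0836]
AᵀP(A−BK) = [1.0986 0.3867; 0.3867 0.3073]
P' = Q + AᵀP(A−BK) = [10.0986 0.3867; 0.3867 0.5573]
tr(P') = 10.6558

10.6558


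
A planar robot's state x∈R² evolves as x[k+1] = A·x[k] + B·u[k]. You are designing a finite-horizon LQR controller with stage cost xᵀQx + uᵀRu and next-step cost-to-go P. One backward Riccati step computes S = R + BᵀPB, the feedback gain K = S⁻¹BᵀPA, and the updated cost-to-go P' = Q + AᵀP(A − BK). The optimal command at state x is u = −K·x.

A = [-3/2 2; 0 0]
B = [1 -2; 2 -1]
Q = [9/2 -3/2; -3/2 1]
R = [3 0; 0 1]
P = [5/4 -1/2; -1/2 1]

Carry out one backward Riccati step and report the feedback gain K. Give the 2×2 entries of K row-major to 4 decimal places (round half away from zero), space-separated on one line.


0.1514 -0.2018 0.6606 -0.8807

BᵀP = [0.2500 1.5000; -2.0000 0.0000]
S = R + BᵀPB = [3 0; 0 1] + [3.2500 -2.0000; -2.0000 4.0000] = [6.2500 -2.0000; -2.0000 5.0000]
BᵀPA = [-0.3750 0.5000; 3.0000 -4.0000]
K = S⁻¹·BᵀPA = [0.1514 -0.2018; 0.6606 -0.8807]
A−BK = [-0.3303 0.4404; 0.3578 -0.4771]
AᵀP(A−BK) = [0.8876 -1.1835; -1.1835 1.5780]
P' = Q + AᵀP(A−BK) = [5.3876 -2.6835; -2.6835 2.5780]
tr(P') = 7.9656


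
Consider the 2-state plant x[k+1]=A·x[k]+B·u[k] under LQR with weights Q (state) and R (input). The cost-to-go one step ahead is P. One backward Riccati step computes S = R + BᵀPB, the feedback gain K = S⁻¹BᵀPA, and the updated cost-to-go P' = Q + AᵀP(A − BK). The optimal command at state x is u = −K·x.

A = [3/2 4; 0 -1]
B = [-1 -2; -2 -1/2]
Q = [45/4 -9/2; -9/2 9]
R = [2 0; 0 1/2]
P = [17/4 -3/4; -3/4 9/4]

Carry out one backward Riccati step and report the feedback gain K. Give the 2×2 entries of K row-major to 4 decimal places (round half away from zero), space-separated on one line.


BᵀP = [-2.7500 -3.7500; -8.1250 0.3750]
S = R + BᵀPB = [2 0; 0 1/2] + [10.2500 7.3750; 7.3750 16.0625] = [12.2500 7.3750; 7.3750 16.5625]
BᵀPA = [-4.1250 -7.2500; -12.1875 -32.8750]
K = S⁻¹·BᵀPA = [0.1452 0.8241; -0.8005 -2.3519]
A−BK = [0.0442 0.1204; -0.1098 -0.5278]
AᵀP(A−BK) = [0.4053 1.3611; 1.3611 4.9074]
P' = Q + AᵀP(A−BK) = [11.6553 -3.1389; -3.1389 13.9074]
tr(P') = 25.5627

0.1452 0.8241 -0.8005 -2.3519


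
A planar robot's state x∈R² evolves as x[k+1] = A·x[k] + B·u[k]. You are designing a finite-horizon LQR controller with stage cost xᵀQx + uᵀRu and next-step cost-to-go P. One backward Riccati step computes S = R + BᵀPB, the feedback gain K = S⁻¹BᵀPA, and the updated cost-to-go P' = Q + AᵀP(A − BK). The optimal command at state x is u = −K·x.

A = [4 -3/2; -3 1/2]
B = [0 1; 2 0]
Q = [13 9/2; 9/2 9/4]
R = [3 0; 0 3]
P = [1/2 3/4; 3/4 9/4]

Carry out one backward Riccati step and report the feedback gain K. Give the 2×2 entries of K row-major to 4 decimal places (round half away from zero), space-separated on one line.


BᵀP = [1.5000 4.5000; 0.5000 0.7500]
S = R + BᵀPB = [3 0; 0 3] + [9.0000 1.5000; 1.5000 0.5000] = [12.0000 1.5000; 1.5000 3.5000]
BᵀPA = [-7.5000 0.0000; -0.2500 -0.3750]
K = S⁻¹·BᵀPA = [-0.6509 0.0142; 0.2075 -0.1132]
A−BK = [3.7925 -1.3868; -1.6981 0.4717]
AᵀP(A−BK) = [5.4198 -1.4222; -1.4222 0.5200]
P' = Q + AᵀP(A−BK) = [18.4198 3.0778; 3.0778 2.7700]
tr(P') = 21.1899

-0.6509 0.0142 0.2075 -0.1132


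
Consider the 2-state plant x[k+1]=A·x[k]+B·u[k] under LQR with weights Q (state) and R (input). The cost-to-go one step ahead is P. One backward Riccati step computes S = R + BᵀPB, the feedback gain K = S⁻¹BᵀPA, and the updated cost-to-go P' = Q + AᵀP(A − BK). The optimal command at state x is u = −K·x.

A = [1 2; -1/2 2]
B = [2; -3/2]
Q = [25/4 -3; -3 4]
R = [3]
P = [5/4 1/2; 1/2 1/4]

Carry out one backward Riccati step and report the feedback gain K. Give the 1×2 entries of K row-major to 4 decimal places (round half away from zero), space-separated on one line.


0.2584 0.8539

BᵀP = [1.7500 0.6250]
S = R + BᵀPB = [3] + [2.5625] = [5.5625]
BᵀPA = [1.4375 4.7500]
K = S⁻¹·BᵀPA = [0.2584 0.8539]
A−BK = [0.4831 0.2921; -0.1124 3.2809]
AᵀP(A−BK) = [0.4410 1.5225; 1.5225 5.9438]
P' = Q + AᵀP(A−BK) = [6.6910 -1.4775; -1.4775 9.9438]
tr(P') = 16.6348


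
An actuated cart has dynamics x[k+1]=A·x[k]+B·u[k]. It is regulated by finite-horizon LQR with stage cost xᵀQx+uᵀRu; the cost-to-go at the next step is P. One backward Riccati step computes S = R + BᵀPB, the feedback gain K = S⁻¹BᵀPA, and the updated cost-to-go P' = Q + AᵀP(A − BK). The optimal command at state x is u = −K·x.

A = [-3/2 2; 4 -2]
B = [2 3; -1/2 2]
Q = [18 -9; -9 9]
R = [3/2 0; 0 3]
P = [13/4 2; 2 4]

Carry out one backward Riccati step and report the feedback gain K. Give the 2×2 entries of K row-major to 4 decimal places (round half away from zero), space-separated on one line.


-1.8100 1.2566 1.0032 -0.3635

BᵀP = [5.5000 2.0000; 13.7500 14.0000]
S = R + BᵀPB = [3/2 0; 0 3] + [10.0000 20.5000; 20.5000 69.2500] = [11.5000 20.5000; 20.5000 72.2500]
BᵀPA = [-0.2500 7.0000; 35.3750 -0.5000]
K = S⁻¹·BᵀPA = [-1.8100 1.2566; 1.0032 -0.3635]
A−BK = [-0.8895 0.5772; 1.0886 -0.6447]
AᵀP(A−BK) = [11.3719 -6.5781; -6.5781 4.0219]
P' = Q + AᵀP(A−BK) = [29.3719 -15.5781; -15.5781 13.0219]
tr(P') = 42.3938


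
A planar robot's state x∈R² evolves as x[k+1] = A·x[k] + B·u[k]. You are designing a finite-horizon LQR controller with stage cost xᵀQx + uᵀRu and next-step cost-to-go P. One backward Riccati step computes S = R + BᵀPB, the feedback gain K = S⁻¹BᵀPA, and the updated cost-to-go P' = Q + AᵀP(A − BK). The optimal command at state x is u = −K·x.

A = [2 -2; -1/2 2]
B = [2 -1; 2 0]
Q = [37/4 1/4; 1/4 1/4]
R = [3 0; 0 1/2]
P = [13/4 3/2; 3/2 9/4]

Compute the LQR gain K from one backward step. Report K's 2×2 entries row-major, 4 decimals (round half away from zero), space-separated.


0.0528 0.3763 -1.3995 1.8866

BᵀP = [9.5000 7.5000; -3.2500 -1.5000]
S = R + BᵀPB = [3 0; 0 1/2] + [34.0000 -9.5000; -9.5000 3.2500] = [37.0000 -9.5000; -9.5000 3.7500]
BᵀPA = [15.2500 -4.0000; -5.7500 3.5000]
K = S⁻¹·BᵀPA = [0.0528 0.3763; -1.3995 1.8866]
A−BK = [0.4948 -0.8660; -0.6057 1.2474]
AᵀP(A−BK) = [1.7097 -2.6405; -2.6405 4.9021]
P' = Q + AᵀP(A−BK) = [10.9597 -2.3905; -2.3905 5.1521]
tr(P') = 16.1118


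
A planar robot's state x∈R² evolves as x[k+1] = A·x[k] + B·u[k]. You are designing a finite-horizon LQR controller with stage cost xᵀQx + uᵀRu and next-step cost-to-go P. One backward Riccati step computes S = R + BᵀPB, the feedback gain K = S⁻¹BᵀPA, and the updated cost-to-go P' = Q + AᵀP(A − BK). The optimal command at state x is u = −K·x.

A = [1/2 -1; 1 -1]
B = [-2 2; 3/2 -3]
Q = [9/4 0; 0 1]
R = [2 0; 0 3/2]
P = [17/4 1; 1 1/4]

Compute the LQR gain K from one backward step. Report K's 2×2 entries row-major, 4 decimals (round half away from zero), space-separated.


-0.2357 0.3919 0.2114 -0.3628

BᵀP = [-7.0000 -1.6250; 5.5000 1.2500]
S = R + BᵀPB = [2 0; 0 3/2] + [11.5625 -9.1250; -9.1250 7.2500] = [13.5625 -9.1250; -9.1250 8.7500]
BᵀPA = [-5.1250 8.6250; 4.0000 -6.7500]
K = S⁻¹·BᵀPA = [-0.2357 0.3919; 0.2114 -0.3628]
A−BK = [-0.3941 0.5093; 1.9876 -2.6761]
AᵀP(A−BK) = [0.2592 -0.4156; -0.4156 0.6714]
P' = Q + AᵀP(A−BK) = [2.5092 -0.4156; -0.4156 1.6714]
tr(P') = 4.1807


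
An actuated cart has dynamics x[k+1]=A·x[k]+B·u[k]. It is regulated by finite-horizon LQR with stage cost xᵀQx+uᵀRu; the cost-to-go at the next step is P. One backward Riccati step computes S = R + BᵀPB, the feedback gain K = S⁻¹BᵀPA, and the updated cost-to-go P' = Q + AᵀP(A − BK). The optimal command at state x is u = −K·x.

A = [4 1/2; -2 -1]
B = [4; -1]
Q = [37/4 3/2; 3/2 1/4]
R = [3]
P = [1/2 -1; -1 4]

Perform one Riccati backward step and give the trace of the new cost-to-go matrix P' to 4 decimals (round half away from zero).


16.6141

BᵀP = [3.0000 -8.0000]
S = R + BᵀPB = [3] + [20.0000] = [23.0000]
BᵀPA = [28.0000 9.5000]
K = S⁻¹·BᵀPA = [1.2174 0.4130]
A−BK = [-0.8696 -1.1522; -0.7826 -0.5870]
AᵀP(A−BK) = [5.9130 2.4348; 2.4348 1.2011]
P' = Q + AᵀP(A−BK) = [15.1630 3.9348; 3.9348 1.4511]
tr(P') = 16.6141


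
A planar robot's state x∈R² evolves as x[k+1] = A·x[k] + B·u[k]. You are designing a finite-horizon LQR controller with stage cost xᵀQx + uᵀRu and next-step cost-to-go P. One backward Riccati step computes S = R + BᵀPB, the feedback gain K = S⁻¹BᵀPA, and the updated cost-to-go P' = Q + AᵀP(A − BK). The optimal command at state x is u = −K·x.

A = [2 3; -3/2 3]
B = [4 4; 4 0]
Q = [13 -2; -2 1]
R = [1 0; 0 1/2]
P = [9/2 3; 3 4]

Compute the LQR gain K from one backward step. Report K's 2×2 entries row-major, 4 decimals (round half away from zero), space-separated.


-0.3430 0.7282 0.8160 0.0361

BᵀP = [30.0000 28.0000; 18.0000 12.0000]
S = R + BᵀPB = [1 0; 0 1/2] + [232.0000 120.0000; 120.0000 72.0000] = [233.0000 120.0000; 120.0000 72.5000]
BᵀPA = [18.0000 174.0000; 18.0000 90.0000]
K = S⁻¹·BᵀPA = [-0.3430 0.7282; 0.8160 0.0361]
A−BK = [0.1079 -0.0572; -0.1279 0.0873]
AᵀP(A−BK) = [0.4857 -0.2573; -0.2573 0.5461]
P' = Q + AᵀP(A−BK) = [13.4857 -2.2573; -2.2573 1.5461]
tr(P') = 15.0318


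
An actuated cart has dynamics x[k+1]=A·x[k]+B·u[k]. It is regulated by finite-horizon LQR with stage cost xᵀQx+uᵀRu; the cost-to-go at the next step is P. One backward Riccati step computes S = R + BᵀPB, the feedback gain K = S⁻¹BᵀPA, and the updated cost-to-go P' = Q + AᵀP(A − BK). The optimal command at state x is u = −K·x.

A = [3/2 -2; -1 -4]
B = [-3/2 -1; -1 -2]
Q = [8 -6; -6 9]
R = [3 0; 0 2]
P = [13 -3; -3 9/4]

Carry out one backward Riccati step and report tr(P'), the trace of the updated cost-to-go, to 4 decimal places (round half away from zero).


32.2315

BᵀP = [-16.5000 2.2500; -7.0000 -1.5000]
S = R + BᵀPB = [3 0; 0 2] + [22.5000 12.0000; 12.0000 10.0000] = [25.5000 12.0000; 12.0000 12.0000]
BᵀPA = [-27.0000 24.0000; -9.0000 20.0000]
K = S⁻¹·BᵀPA = [-1.3333 0.2963; 0.5833 1.3704]
A−BK = [0.0833 -0.1852; -1.1667 -0.9630]
AᵀP(A−BK) = [9.7500 2.3333; 2.3333 5.4815]
P' = Q + AᵀP(A−BK) = [17.7500 -3.6667; -3.6667 14.4815]
tr(P') = 32.2315
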